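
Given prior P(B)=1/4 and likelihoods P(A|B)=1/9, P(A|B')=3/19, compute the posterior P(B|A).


P(A) = P(A|B)P(B) + P(A|B')P(B') = 1/9*1/4 + 3/19*3/4 = 25/171
P(B|A) = P(A|B)P(B)/P(A) = (1/36)/(25/171) = 19/100

19/100


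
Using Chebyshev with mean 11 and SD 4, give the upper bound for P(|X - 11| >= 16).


k = 16/4 = 4
Chebyshev: P(|X-mu| >= k*sigma) <= 1/k^2 = 1/4^2 = 1/16

1/16


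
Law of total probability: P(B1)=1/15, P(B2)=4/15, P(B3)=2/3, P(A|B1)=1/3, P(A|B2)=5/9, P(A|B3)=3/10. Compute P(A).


P(A) = P(A|B1)P(B1) + P(A|B2)P(B2) + P(A|B3)P(B3)
= 1/3*1/15 + 5/9*4/15 + 3/10*2/3
= 1/45 + 4/27 + 1/5 = 10/27

10/27


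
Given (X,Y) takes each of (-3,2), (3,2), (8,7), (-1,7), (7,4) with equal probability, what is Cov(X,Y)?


E[X]=14/5, E[Y]=22/5, E[XY]=77/5
Cov(X,Y) = E[XY] - E[X]E[Y] = 77/5 - 14/5*22/5 = 77/25

77/25


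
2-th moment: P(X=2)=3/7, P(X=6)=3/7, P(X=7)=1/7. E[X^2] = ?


E[X^2] = sum(x^2 * P(x))
= 4*3/7 + 36*3/7 + 49*1/7
= 169/7

169/7


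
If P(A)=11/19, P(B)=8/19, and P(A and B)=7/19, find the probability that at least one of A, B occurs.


P(A∪B) = P(A) + P(B) - P(A∩B)
= 11/19 + 8/19 - 7/19 = 12/19

12/19


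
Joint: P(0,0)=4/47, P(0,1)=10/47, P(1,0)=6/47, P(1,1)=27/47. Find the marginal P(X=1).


P(X=1) = P(1,0)+P(1,1) = 6/47 + 27/47 = 33/47

33/47


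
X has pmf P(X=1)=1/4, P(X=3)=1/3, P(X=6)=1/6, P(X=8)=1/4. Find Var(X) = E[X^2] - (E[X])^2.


E[X] = 17/4, E[X^2] = 101/4
Var(X) = E[X^2] - (E[X])^2 = 101/4 - (17/4)^2 = 115/16

115/16


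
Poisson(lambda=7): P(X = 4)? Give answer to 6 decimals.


P(X=4) = e^(-7) * 7^4 / 4!
≈ 0.0009118819656 * 2401 / 24
≈ 0.091226

0.091226


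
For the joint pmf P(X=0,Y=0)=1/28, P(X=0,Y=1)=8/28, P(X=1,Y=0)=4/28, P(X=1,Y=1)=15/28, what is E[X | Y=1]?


P(Y=1) = 23/28
E[X|Y=1] = (0*8 + 1*15)/23 = 15/23

15/23


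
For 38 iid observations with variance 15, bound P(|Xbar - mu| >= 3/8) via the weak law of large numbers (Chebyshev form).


Var(Xbar) = Var(X)/n = 15/38
Chebyshev: P(|Xbar-mu| >= 3/8) <= Var(Xbar)/(3/8)^2 = (15/38)/(9/64) = 160/57
Bound exceeds 1, so trivial bound: 1

1


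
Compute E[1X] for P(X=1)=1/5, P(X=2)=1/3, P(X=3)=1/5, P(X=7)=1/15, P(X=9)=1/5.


E[1X] = sum(g(x)*P(x))
= 1*1/5 + 2*1/3 + 3*1/5 + 7*1/15 + 9*1/5
= 56/15

56/15


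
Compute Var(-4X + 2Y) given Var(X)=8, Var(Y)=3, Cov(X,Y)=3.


Var(-4X + 2Y) = (-4)^2*Var(X) + 2^2*Var(Y) + 2*(-4)*2*Cov(X,Y)
= 16*8 + 4*3 - 16*3
= 128 + 12 - 48 = 92

92


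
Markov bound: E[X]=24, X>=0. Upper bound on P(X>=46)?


Markov: P(X >= a) <= E[X]/a
P(X >= 46) <= 24/46 = 12/23

12/23


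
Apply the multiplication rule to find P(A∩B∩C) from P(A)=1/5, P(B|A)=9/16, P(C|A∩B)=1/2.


P(A∩B∩C) = P(A) * P(B|A) * P(C|A∩B)
= 1/5 * 9/16 * 1/2
= 9/80 * 1/2 = 9/160

9/160


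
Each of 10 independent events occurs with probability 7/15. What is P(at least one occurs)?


P(at least one) = 1 - P(none)
P(none) = (1 - 7/15)^10 = (8/15)^10 = 1073741824/576650390625
P(at least one) = 1 - 1073741824/576650390625 = 575576648801/576650390625

575576648801/576650390625


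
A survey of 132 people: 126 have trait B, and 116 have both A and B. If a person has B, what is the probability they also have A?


P(A|B) = P(A∩B)/P(B) = (116/132)/(126/132) = 116/126 = 58/63

58/63


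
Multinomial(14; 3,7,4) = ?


14! = 87178291200
Denominator: 3!=6 * 7!=5040 * 4!=24
Coefficient = 87178291200 / 725760 = 120120

120120


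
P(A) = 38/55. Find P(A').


P(A') = 1 - P(A) = 1 - 38/55 = 17/55

17/55


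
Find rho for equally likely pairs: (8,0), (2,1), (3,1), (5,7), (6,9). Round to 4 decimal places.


Cov(X,Y) = 1.5200, Var(X) = 4.5600, Var(Y) = 13.4400
rho = Cov/(sqrt(VarX)*sqrt(VarY)) = 0.1942

0.1942


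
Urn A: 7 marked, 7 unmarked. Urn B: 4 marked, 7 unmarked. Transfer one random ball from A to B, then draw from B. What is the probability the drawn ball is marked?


P(transfer marked) = 7/14 = 1/2; P(transfer unmarked) = 1/2
If marked transferred: Urn II has 5 marked of 12, so P(marked|marked moved) = 5/12
If unmarked transferred: Urn II has 4 marked of 12, so P(marked|unmarked moved) = 1/3
By total probability: P(marked) = 1/2*5/12 + 1/2*1/3 = 3/8

3/8


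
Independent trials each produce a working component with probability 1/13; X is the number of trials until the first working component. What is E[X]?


For geometric (trials until first success), E[X] = 1/p = 1/(1/13) = 13

13


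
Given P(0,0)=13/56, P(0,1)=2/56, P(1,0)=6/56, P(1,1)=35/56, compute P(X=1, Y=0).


Read from table: P(X=1, Y=0) = 6/56 = 3/28

3/28


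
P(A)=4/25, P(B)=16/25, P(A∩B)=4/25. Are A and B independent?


P(A)*P(B) = 4/25*16/25 = 64/625
P(A∩B) = 4/25 != 64/625, so not independent

No, A and B are not independent


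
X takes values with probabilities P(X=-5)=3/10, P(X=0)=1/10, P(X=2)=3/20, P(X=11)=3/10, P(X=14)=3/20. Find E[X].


E[X] = sum(x * P(x))
= -5*3/10 + 0*1/10 + 2*3/20 + 11*3/10 + 14*3/20
= 21/5

21/5


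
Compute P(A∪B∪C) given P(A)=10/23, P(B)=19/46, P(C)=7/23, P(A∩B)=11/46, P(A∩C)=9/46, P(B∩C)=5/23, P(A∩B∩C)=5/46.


P(A∪B∪C) = P(A)+P(B)+P(C) - P(AB)-P(AC)-P(BC) + P(ABC)
= 10/23+19/46+7/23 - 11/46-9/46-5/23 + 5/46
= 14/23

14/23


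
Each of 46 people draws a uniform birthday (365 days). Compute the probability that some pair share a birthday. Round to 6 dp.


P(all different) = prod((365-i)/365 for i=0..45) = 0.051747
P(at least one match) = 1 - 0.051747 = 0.948253

0.948253


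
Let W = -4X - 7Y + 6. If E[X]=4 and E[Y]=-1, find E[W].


E[-4X - 7Y + 6] = -4*E[X] - 7*E[Y] + 6
= (-4)*(4) + (-7)*(-1) + (6)
= -16 + 7 + 6 = -3

-3


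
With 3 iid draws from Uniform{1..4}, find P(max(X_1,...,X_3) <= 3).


P(max <= 3) = P(all X_i <= 3) = (P(X_1 <= 3))^3
= (3/4)^3 = 27/64

27/64


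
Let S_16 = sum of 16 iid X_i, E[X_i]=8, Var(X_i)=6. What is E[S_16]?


E[S_n] = n*E[X_1] = 16*8 = 128

128


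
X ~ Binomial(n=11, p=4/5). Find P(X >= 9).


P(X>=9) = P(X=9) + P(X=10) + P(X=11)
= 2883584/9765625 + 11534336/48828125 + 4194304/48828125
= 6029312/9765625

6029312/9765625


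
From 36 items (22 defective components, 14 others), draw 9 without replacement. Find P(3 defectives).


P(X=3) = C(22,3)*C(14,6) / C(36,9)
= 1540*3003 / 94143280
= 4624620/94143280 = 3003/61132

3003/61132


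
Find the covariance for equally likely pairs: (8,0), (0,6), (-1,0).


E[X]=7/3, E[Y]=2, E[XY]=0
Cov(X,Y) = E[XY] - E[X]E[Y] = 0 - 7/3*2 = -14/3

-14/3


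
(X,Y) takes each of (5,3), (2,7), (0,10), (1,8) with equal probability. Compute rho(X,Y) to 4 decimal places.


Cov(X,Y) = -4.7500, Var(X) = 3.5000, Var(Y) = 6.5000
rho = Cov/(sqrt(VarX)*sqrt(VarY)) = -0.9959

-0.9959


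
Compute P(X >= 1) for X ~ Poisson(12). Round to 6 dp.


P(X>=1) = 1 - P(X<=0) = 1 - (e^(-12)*12^0/0!)
≈ 1 - 0.0000061442 = 0.9999938558
≈ 0.999994

0.999994


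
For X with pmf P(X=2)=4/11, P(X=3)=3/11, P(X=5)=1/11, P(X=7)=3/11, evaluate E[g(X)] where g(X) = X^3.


E[X^3] = sum(g(x)*P(x))
= 8*4/11 + 27*3/11 + 125*1/11 + 343*3/11
= 1267/11

1267/11


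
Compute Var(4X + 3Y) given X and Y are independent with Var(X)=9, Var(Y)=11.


Independence => Cov(X,Y)=0
Var(4X + 3Y) = 4^2*Var(X) + 3^2*Var(Y)
= 16*9 + 9*11 = 243

243


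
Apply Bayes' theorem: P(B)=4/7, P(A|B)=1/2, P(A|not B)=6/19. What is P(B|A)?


P(A) = P(A|B)P(B) + P(A|B')P(B') = 1/2*4/7 + 6/19*3/7 = 8/19
P(B|A) = P(A|B)P(B)/P(A) = (2/7)/(8/19) = 19/28

19/28


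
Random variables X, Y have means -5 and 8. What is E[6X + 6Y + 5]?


E[6X + 6Y + 5] = 6*E[X] + 6*E[Y] + 5
= (6)*(-5) + (6)*(8) + (5)
= -30 + 48 + 5 = 23

23


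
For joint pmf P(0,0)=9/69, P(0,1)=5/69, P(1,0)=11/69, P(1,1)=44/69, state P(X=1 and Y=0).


Read from table: P(X=1, Y=0) = 11/69

11/69


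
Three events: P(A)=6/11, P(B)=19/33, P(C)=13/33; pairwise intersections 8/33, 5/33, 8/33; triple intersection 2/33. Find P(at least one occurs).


P(A∪B∪C) = P(A)+P(B)+P(C) - P(AB)-P(AC)-P(BC) + P(ABC)
= 6/11+19/33+13/33 - 8/33-5/33-8/33 + 2/33
= 31/33

31/33


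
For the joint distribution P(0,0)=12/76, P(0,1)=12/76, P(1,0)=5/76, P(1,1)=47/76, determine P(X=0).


P(X=0) = P(0,0)+P(0,1) = 12/76 + 12/76 = 24/76 = 6/19

6/19


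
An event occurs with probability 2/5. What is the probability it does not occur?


P(A') = 1 - P(A) = 1 - 2/5 = 3/5

3/5


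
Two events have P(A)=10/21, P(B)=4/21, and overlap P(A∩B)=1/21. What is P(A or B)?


P(A∪B) = P(A) + P(B) - P(A∩B)
= 10/21 + 4/21 - 1/21 = 13/21

13/21


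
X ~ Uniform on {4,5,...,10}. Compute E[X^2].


E[X^2] = (1/7) * sum(x^2 for x=4..10)
= 371/7 = 53

53


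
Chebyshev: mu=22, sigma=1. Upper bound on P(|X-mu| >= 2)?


k = 2/1 = 2
Chebyshev: P(|X-mu| >= k*sigma) <= 1/k^2 = 1/2^2 = 1/4

1/4


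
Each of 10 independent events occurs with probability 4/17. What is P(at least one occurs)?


P(at least one) = 1 - P(none)
P(none) = (1 - 4/17)^10 = (13/17)^10 = 137858491849/2015993900449
P(at least one) = 1 - 137858491849/2015993900449 = 1878135408600/2015993900449

1878135408600/2015993900449


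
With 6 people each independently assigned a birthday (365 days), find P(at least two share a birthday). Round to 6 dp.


P(all different) = prod((365-i)/365 for i=0..5) = 0.959538
P(at least one match) = 1 - 0.959538 = 0.040462

0.040462


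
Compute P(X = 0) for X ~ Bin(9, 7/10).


P(X=0) = C(9,0) * p^0 * (1-p)^9
= 1 * 1 * 19683/1000000000
= 19683/1000000000

19683/1000000000


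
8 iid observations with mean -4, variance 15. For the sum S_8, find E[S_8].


E[S_n] = n*E[X_1] = 8*-4 = -32

-32


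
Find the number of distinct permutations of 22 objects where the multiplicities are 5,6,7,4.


22! = 1124000727777607680000
Denominator: 5!=120 * 6!=720 * 7!=5040 * 4!=24
Coefficient = 1124000727777607680000 / 10450944000 = 107550162720

107550162720


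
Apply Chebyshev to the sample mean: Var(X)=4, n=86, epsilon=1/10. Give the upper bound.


Var(Xbar) = Var(X)/n = 4/86
Chebyshev: P(|Xbar-mu| >= 1/10) <= Var(Xbar)/(1/10)^2 = (2/43)/(1/100) = 200/43
Bound exceeds 1, so trivial bound: 1

1


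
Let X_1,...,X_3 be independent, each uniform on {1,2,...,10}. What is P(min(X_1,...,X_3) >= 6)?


P(min >= 6) = P(all X_i >= 6) = (P(X_1 >= 6))^3
= (5/10)^3 = (1/2)^3 = 1/8

1/8


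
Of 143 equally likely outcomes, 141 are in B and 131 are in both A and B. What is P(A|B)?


P(A|B) = P(A∩B)/P(B) = (131/143)/(141/143) = 131/141

131/141


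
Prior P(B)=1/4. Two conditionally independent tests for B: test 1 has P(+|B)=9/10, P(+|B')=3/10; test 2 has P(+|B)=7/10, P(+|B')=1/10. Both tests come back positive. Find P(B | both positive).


After test 1: P(+) = 9/10*1/4 + 3/10*3/4 = 9/20
P(B|+) = (9/40)/(9/20) = 1/2
After test 2 (use post1 as new prior): P(+) = 7/10*1/2 + 1/10*1/2 = 2/5
P(B|+,+) = (7/20)/(2/5) = 7/8

7/8


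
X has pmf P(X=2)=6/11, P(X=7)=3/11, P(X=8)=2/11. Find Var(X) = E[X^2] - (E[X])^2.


E[X] = 49/11, E[X^2] = 299/11
Var(X) = E[X^2] - (E[X])^2 = 299/11 - (49/11)^2 = 888/121

888/121


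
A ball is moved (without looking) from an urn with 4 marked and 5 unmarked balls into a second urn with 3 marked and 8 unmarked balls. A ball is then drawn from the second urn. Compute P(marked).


P(transfer marked) = 4/9; P(transfer unmarked) = 5/9
If marked transferred: Urn II has 4 marked of 12, so P(marked|marked moved) = 1/3
If unmarked transferred: Urn II has 3 marked of 12, so P(marked|unmarked moved) = 1/4
By total probability: P(marked) = 4/9*1/3 + 5/9*1/4 = 31/108

31/108


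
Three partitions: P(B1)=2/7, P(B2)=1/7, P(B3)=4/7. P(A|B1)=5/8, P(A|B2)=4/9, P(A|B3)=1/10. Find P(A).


P(A) = P(A|B1)P(B1) + P(A|B2)P(B2) + P(A|B3)P(B3)
= 5/8*2/7 + 4/9*1/7 + 1/10*4/7
= 5/28 + 4/63 + 2/35 = 377/1260

377/1260


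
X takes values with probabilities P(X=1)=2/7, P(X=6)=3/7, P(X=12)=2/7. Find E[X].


E[X] = sum(x * P(x))
= 1*2/7 + 6*3/7 + 12*2/7
= 44/7

44/7


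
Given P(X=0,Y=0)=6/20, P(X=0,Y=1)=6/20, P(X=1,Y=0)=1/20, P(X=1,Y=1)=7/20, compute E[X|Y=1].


P(Y=1) = 13/20
E[X|Y=1] = (0*6 + 1*7)/13 = 7/13

7/13


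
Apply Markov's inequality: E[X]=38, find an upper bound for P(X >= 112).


Markov: P(X >= a) <= E[X]/a
P(X >= 112) <= 38/112 = 19/56

19/56


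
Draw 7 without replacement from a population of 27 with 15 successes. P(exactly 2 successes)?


P(X=2) = C(15,2)*C(12,5) / C(27,7)
= 105*792 / 888030
= 83160/888030 = 28/299

28/299


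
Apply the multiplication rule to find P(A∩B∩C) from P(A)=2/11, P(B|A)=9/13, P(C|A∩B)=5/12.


P(A∩B∩C) = P(A) * P(B|A) * P(C|A∩B)
= 2/11 * 9/13 * 5/12
= 18/143 * 5/12 = 15/286

15/286


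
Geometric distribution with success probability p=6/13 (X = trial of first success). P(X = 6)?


P(X=6) = (1-p)^5 * p = (7/13)^5 * 6/13
= 16807/371293 * 6/13 = 100842/4826809

100842/4826809


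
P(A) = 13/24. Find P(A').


P(A') = 1 - P(A) = 1 - 13/24 = 11/24

11/24


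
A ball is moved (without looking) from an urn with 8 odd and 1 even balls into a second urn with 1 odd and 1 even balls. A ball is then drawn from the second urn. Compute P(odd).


P(transfer odd) = 8/9; P(transfer even) = 1/9
If odd transferred: Urn II has 2 odd of 3, so P(odd|odd moved) = 2/3
If even transferred: Urn II has 1 odd of 3, so P(odd|even moved) = 1/3
By total probability: P(odd) = 8/9*2/3 + 1/9*1/3 = 17/27

17/27


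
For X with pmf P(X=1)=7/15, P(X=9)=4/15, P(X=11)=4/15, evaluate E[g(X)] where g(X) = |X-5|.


E[|X-5|] = sum(g(x)*P(x))
= 4*7/15 + 4*4/15 + 6*4/15
= 68/15

68/15


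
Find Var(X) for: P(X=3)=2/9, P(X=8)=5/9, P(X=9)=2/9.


E[X] = 64/9, E[X^2] = 500/9
Var(X) = E[X^2] - (E[X])^2 = 500/9 - (64/9)^2 = 404/81

404/81


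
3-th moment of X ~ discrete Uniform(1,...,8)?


E[X^3] = (1/8) * sum(x^3 for x=1..8)
= 1296/8 = 162

162


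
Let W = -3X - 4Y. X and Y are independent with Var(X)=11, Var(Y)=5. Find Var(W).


Independence => Cov(X,Y)=0
Var(-3X - 4Y) = (-3)^2*Var(X) + (-4)^2*Var(Y)
= 9*11 + 16*5 = 179

179


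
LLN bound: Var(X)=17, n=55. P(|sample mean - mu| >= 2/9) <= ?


Var(Xbar) = Var(X)/n = 17/55
Chebyshev: P(|Xbar-mu| >= 2/9) <= Var(Xbar)/(2/9)^2 = (17/55)/(4/81) = 1377/220
Bound exceeds 1, so trivial bound: 1

1


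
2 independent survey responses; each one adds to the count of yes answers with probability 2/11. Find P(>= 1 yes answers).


P(at least one) = 1 - P(none)
P(none) = (1 - 2/11)^2 = (9/11)^2 = 81/121
P(at least one) = 1 - 81/121 = 40/121

40/121


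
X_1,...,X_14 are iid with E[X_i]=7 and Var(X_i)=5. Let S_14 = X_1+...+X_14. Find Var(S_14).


By independence, Var(S_n) = n*Var(X_1) = 14*5 = 70

70


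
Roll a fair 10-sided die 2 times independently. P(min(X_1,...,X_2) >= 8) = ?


P(min >= 8) = P(all X_i >= 8) = (P(X_1 >= 8))^2
= (3/10)^2 = 9/100

9/100


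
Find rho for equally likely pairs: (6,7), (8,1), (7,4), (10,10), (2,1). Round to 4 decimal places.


Cov(X,Y) = 5.6400, Var(X) = 7.0400, Var(Y) = 12.2400
rho = Cov/(sqrt(VarX)*sqrt(VarY)) = 0.6076

0.6076


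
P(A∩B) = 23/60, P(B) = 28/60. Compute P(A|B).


P(A|B) = P(A∩B)/P(B) = (23/60)/(28/60) = 23/28

23/28


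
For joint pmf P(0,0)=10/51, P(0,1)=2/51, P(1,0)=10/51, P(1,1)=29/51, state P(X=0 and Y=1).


Read from table: P(X=0, Y=1) = 2/51

2/51


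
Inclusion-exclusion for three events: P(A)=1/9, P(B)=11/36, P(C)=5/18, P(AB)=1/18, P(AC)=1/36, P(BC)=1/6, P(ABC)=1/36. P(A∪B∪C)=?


P(A∪B∪C) = P(A)+P(B)+P(C) - P(AB)-P(AC)-P(BC) + P(ABC)
= 1/9+11/36+5/18 - 1/18-1/36-1/6 + 1/36
= 17/36

17/36


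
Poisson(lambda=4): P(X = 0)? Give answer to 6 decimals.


P(X=0) = e^(-4) * 4^0 / 0!
≈ 0.01831563889 * 1 / 1
≈ 0.018316

0.018316


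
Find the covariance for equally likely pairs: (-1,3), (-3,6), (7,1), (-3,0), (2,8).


E[X]=2/5, E[Y]=18/5, E[XY]=2/5
Cov(X,Y) = E[XY] - E[X]E[Y] = 2/5 - 2/5*18/5 = -26/25

-26/25


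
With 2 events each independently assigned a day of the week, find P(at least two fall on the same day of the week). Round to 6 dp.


P(all different) = prod((7-i)/7 for i=0..1) = 0.857143
P(at least one match) = 1 - 0.857143 = 0.142857

0.142857


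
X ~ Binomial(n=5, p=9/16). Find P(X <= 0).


P(X<=0) = P(X=0)
= 16807/1048576
= 16807/1048576

16807/1048576


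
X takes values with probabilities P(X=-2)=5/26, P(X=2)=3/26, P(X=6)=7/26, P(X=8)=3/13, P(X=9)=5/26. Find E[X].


E[X] = sum(x * P(x))
= -2*5/26 + 2*3/26 + 6*7/26 + 8*3/13 + 9*5/26
= 131/26

131/26


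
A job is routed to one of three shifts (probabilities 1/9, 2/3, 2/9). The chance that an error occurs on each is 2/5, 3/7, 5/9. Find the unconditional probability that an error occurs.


P(A) = P(A|B1)P(B1) + P(A|B2)P(B2) + P(A|B3)P(B3)
= 2/5*1/9 + 3/7*2/3 + 5/9*2/9
= 2/45 + 2/7 + 10/81 = 1286/2835

1286/2835


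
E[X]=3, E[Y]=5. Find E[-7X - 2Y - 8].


E[-7X - 2Y - 8] = -7*E[X] - 2*E[Y] - 8
= (-7)*(3) + (-2)*(5) + (-8)
= -21 - 10 - 8 = -39

-39


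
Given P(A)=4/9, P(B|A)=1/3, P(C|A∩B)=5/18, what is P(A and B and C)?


P(A∩B∩C) = P(A) * P(B|A) * P(C|A∩B)
= 4/9 * 1/3 * 5/18
= 4/27 * 5/18 = 10/243

10/243


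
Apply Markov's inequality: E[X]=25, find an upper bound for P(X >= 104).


Markov: P(X >= a) <= E[X]/a
P(X >= 104) <= 25/104

25/104


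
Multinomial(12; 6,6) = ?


12! = 479001600
Denominator: 6!=720 * 6!=720
Coefficient = 479001600 / 518400 = 924

924


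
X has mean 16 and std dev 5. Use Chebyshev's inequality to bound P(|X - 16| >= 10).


k = 10/5 = 2
Chebyshev: P(|X-mu| >= k*sigma) <= 1/k^2 = 1/2^2 = 1/4

1/4


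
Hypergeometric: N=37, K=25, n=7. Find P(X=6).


P(X=6) = C(25,6)*C(12,1) / C(37,7)
= 177100*12 / 10295472
= 2125200/10295472 = 4025/19499

4025/19499


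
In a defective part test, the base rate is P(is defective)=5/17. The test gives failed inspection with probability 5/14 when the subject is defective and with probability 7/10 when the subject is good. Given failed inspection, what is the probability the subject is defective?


P(A) = P(A|B)P(B) + P(A|B')P(B') = 5/14*5/17 + 7/10*12/17 = 713/1190
P(B|A) = P(A|B)P(B)/P(A) = (25/238)/(713/1190) = 125/713

125/713


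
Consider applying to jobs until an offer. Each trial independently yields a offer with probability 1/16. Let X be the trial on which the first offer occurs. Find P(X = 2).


P(X=2) = (1-p)^1 * p = (15/16)^1 * 1/16
= 15/16 * 1/16 = 15/256

15/256


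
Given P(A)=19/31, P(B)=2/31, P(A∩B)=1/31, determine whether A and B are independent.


P(A)*P(B) = 19/31*2/31 = 38/961
P(A∩B) = 1/31 != 38/961, so not independent

No, A and B are not independent


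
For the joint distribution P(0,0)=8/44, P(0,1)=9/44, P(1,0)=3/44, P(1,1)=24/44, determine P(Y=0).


P(Y=0) = P(0,0)+P(1,0) = 8/44 + 3/44 = 11/44 = 1/4

1/4


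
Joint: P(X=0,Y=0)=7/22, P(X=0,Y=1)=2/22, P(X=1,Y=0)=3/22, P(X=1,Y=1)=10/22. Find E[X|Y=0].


P(Y=0) = 10/22
E[X|Y=0] = (0*7 + 1*3)/10 = 3/10

3/10


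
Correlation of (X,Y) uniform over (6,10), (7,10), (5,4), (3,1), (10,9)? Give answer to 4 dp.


Cov(X,Y) = 6.4400, Var(X) = 5.3600, Var(Y) = 13.3600
rho = Cov/(sqrt(VarX)*sqrt(VarY)) = 0.7610

0.7610


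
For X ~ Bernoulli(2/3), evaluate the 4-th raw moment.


For Bernoulli: X in {0,1}
E[X^4] = 0^4*(1-2/3) + 1^4*2/3 = 2/3

2/3


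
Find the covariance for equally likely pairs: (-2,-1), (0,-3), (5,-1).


E[X]=1, E[Y]=-5/3, E[XY]=-1
Cov(X,Y) = E[XY] - E[X]E[Y] = -1 - 1*-5/3 = 2/3

2/3


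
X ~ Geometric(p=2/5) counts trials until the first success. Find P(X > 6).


P(X > 6) = P(first 6 trials all fail) = (1-p)^6 = (3/5)^6 = 729/15625

729/15625


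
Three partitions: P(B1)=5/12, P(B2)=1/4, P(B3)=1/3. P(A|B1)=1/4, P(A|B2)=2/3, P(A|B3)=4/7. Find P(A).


P(A) = P(A|B1)P(B1) + P(A|B2)P(B2) + P(A|B3)P(B3)
= 1/4*5/12 + 2/3*1/4 + 4/7*1/3
= 5/48 + 1/6 + 4/21 = 155/336

155/336


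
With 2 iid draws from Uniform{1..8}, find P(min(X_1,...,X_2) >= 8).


P(min >= 8) = P(all X_i >= 8) = (P(X_1 >= 8))^2
= (1/8)^2 = 1/64

1/64


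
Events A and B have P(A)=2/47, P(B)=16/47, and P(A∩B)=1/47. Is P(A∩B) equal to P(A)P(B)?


P(A)*P(B) = 2/47*16/47 = 32/2209
P(A∩B) = 1/47 != 32/2209, so not independent

No, A and B are not independent


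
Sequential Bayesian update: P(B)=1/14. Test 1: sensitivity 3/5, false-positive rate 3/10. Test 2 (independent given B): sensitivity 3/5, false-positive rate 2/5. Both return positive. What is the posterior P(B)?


After test 1: P(+) = 3/5*1/14 + 3/10*13/14 = 9/28
P(B|+) = (3/70)/(9/28) = 2/15
After test 2 (use post1 as new prior): P(+) = 3/5*2/15 + 2/5*13/15 = 32/75
P(B|+,+) = (2/25)/(32/75) = 3/16

3/16


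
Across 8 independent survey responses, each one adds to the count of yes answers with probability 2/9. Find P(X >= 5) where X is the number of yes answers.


P(X>=5) = P(X=5) + P(X=6) + P(X=7) + P(X=8)
= 614656/43046721 + 87808/43046721 + 7168/43046721 + 256/43046721
= 709888/43046721

709888/43046721


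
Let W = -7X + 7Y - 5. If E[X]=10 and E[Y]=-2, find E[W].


E[-7X + 7Y - 5] = -7*E[X] + 7*E[Y] - 5
= (-7)*(10) + (7)*(-2) + (-5)
= -70 - 14 - 5 = -89

-89


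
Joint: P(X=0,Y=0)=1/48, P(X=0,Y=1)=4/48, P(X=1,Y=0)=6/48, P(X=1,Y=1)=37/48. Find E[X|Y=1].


P(Y=1) = 41/48
E[X|Y=1] = (0*4 + 1*37)/41 = 37/41

37/41


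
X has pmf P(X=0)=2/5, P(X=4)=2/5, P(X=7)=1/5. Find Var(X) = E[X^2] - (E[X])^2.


E[X] = 3, E[X^2] = 81/5
Var(X) = E[X^2] - (E[X])^2 = 81/5 - (3)^2 = 36/5

36/5


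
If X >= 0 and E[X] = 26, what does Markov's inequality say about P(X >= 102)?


Markov: P(X >= a) <= E[X]/a
P(X >= 102) <= 26/102 = 13/51

13/51


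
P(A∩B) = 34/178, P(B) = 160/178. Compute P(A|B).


P(A|B) = P(A∩B)/P(B) = (34/178)/(160/178) = 34/160 = 17/80

17/80


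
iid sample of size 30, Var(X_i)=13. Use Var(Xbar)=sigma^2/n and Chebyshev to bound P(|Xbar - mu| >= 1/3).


Var(Xbar) = Var(X)/n = 13/30
Chebyshev: P(|Xbar-mu| >= 1/3) <= Var(Xbar)/(1/3)^2 = (13/30)/(1/9) = 39/10
Bound exceeds 1, so trivial bound: 1

1


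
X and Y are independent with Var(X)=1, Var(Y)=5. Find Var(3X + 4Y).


Independence => Cov(X,Y)=0
Var(3X + 4Y) = 3^2*Var(X) + 4^2*Var(Y)
= 9*1 + 16*5 = 89

89


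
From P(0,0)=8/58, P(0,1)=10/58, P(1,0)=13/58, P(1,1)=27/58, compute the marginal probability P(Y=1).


P(Y=1) = P(0,1)+P(1,1) = 10/58 + 27/58 = 37/58

37/58


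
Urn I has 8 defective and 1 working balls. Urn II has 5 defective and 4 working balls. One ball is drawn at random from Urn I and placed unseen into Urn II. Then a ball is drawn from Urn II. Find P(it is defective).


P(transfer defective) = 8/9; P(transfer working) = 1/9
If defective transferred: Urn II has 6 defective of 10, so P(defective|defective moved) = 3/5
If working transferred: Urn II has 5 defective of 10, so P(defective|working moved) = 1/2
By total probability: P(defective) = 8/9*3/5 + 1/9*1/2 = 53/90

53/90


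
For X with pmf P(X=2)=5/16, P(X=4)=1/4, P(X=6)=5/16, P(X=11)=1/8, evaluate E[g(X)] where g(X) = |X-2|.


E[|X-2|] = sum(g(x)*P(x))
= 0*5/16 + 2*1/4 + 4*5/16 + 9*1/8
= 23/8

23/8


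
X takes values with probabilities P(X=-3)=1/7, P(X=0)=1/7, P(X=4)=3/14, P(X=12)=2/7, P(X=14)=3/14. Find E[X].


E[X] = sum(x * P(x))
= -3*1/7 + 0*1/7 + 4*3/14 + 12*2/7 + 14*3/14
= 48/7

48/7


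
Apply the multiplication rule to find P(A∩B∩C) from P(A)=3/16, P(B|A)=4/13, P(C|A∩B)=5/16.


P(A∩B∩C) = P(A) * P(B|A) * P(C|A∩B)
= 3/16 * 4/13 * 5/16
= 3/52 * 5/16 = 15/832

15/832


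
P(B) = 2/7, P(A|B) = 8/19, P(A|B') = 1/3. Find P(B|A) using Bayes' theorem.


P(A) = P(A|B)P(B) + P(A|B')P(B') = 8/19*2/7 + 1/3*5/7 = 143/399
P(B|A) = P(A|B)P(B)/P(A) = (16/133)/(143/399) = 48/143

48/143


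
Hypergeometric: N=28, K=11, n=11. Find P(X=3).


P(X=3) = C(11,3)*C(17,8) / C(28,11)
= 165*24310 / 21474180
= 4011150/21474180 = 10285/55062

10285/55062


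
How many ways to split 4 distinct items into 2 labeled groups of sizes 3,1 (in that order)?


4! = 24
Denominator: 3!=6 * 1!=1
Coefficient = 24 / 6 = 4

4


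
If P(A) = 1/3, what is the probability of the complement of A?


P(A') = 1 - P(A) = 1 - 1/3 = 2/3

2/3


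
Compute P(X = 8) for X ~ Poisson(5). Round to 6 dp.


P(X=8) = e^(-5) * 5^8 / 8!
≈ 0.006737946999 * 390625 / 40320
≈ 0.065278

0.065278


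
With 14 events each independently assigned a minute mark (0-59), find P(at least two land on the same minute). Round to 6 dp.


P(all different) = prod((60-i)/60 for i=0..13) = 0.192969
P(at least one match) = 1 - 0.192969 = 0.807031

0.807031


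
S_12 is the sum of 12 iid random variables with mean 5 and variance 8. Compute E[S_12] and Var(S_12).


E[S_n] = n*mu = 12*5 = 60
Var(S_n) = n*sigma^2 = 12*8 = 96

E[S_12]=60, Var(S_12)=96


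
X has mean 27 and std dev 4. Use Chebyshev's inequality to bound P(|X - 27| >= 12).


k = 12/4 = 3
Chebyshev: P(|X-mu| >= k*sigma) <= 1/k^2 = 1/3^2 = 1/9

1/9


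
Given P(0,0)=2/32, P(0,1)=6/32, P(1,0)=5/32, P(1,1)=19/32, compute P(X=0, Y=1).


Read from table: P(X=0, Y=1) = 6/32 = 3/16

3/16


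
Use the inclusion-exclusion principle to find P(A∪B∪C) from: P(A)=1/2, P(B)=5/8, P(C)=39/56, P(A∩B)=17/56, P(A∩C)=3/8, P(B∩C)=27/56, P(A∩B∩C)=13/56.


P(A∪B∪C) = P(A)+P(B)+P(C) - P(AB)-P(AC)-P(BC) + P(ABC)
= 1/2+5/8+39/56 - 17/56-3/8-27/56 + 13/56
= 25/28

25/28


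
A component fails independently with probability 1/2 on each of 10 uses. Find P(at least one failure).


P(at least one) = 1 - P(none)
P(none) = (1 - 1/2)^10 = (1/2)^10 = 1/1024
P(at least one) = 1 - 1/1024 = 1023/1024

1023/1024


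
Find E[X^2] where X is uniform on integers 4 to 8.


E[X^2] = (1/5) * sum(x^2 for x=4..8)
= 190/5 = 38

38


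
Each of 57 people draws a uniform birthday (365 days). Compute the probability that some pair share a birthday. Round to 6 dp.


P(all different) = prod((365-i)/365 for i=0..56) = 0.009878
P(at least one match) = 1 - 0.009878 = 0.990122

0.990122


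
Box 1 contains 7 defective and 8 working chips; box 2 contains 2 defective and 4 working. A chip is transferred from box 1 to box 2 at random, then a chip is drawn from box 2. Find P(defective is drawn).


P(transfer defective) = 7/15; P(transfer working) = 8/15
If defective transferred: Urn II has 3 defective of 7, so P(defective|defective moved) = 3/7
If working transferred: Urn II has 2 defective of 7, so P(defective|working moved) = 2/7
By total probability: P(defective) = 7/15*3/7 + 8/15*2/7 = 37/105

37/105


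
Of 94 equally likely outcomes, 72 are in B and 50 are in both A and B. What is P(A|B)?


P(A|B) = P(A∩B)/P(B) = (50/94)/(72/94) = 50/72 = 25/36

25/36


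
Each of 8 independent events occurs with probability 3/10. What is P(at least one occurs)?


P(at least one) = 1 - P(none)
P(none) = (1 - 3/10)^8 = (7/10)^8 = 5764801/100000000
P(at least one) = 1 - 5764801/100000000 = 94235199/100000000

94235199/100000000


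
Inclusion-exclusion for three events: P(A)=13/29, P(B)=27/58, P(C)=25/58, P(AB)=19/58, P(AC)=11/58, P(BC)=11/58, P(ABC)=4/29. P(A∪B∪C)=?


P(A∪B∪C) = P(A)+P(B)+P(C) - P(AB)-P(AC)-P(BC) + P(ABC)
= 13/29+27/58+25/58 - 19/58-11/58-11/58 + 4/29
= 45/58

45/58


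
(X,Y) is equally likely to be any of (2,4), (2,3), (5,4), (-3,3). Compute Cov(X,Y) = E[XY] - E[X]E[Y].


E[X]=3/2, E[Y]=7/2, E[XY]=25/4
Cov(X,Y) = E[XY] - E[X]E[Y] = 25/4 - 3/2*7/2 = 1

1


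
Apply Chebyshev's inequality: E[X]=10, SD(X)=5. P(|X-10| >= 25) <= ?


k = 25/5 = 5
Chebyshev: P(|X-mu| >= k*sigma) <= 1/k^2 = 1/5^2 = 1/25

1/25


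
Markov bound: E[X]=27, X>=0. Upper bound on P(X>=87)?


Markov: P(X >= a) <= E[X]/a
P(X >= 87) <= 27/87 = 9/29

9/29


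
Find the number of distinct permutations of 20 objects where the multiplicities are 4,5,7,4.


20! = 2432902008176640000
Denominator: 4!=24 * 5!=120 * 7!=5040 * 4!=24
Coefficient = 2432902008176640000 / 348364800 = 6983776800

6983776800


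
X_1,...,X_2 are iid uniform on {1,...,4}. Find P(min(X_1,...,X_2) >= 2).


P(min >= 2) = P(all X_i >= 2) = (P(X_1 >= 2))^2
= (3/4)^2 = 9/16

9/16


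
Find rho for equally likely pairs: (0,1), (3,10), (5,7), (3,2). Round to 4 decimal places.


Cov(X,Y) = 4.0000, Var(X) = 3.1875, Var(Y) = 13.5000
rho = Cov/(sqrt(VarX)*sqrt(VarY)) = 0.6098

0.6098


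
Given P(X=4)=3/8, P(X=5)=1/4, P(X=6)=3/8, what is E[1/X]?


E[1/X] = sum(g(x)*P(x))
= 1/4*3/8 + 1/5*1/4 + 1/6*3/8
= 33/160

33/160


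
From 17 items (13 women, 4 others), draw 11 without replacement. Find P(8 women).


P(X=8) = C(13,8)*C(4,3) / C(17,11)
= 1287*4 / 12376
= 5148/12376 = 99/238

99/238


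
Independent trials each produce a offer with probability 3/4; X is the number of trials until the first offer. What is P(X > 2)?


P(X > 2) = P(first 2 trials all fail) = (1-p)^2 = (1/4)^2 = 1/16

1/16


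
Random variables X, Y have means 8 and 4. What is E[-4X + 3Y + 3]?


E[-4X + 3Y + 3] = -4*E[X] + 3*E[Y] + 3
= (-4)*(8) + (3)*(4) + (3)
= -32 + 12 + 3 = -17

-17


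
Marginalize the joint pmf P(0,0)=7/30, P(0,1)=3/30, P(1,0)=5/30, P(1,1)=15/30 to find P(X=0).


P(X=0) = P(0,0)+P(0,1) = 7/30 + 3/30 = 10/30 = 1/3

1/3


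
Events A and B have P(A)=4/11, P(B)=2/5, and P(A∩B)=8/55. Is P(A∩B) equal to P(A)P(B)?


P(A)*P(B) = 4/11*2/5 = 8/55
P(A∩B) = 8/55, which equals P(A)P(B), so independent

Yes, A and B are independent


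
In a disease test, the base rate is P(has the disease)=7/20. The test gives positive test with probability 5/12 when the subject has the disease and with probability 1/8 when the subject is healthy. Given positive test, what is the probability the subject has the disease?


P(A) = P(A|B)P(B) + P(A|B')P(B') = 5/12*7/20 + 1/8*13/20 = 109/480
P(B|A) = P(A|B)P(B)/P(A) = (7/48)/(109/480) = 70/109

70/109


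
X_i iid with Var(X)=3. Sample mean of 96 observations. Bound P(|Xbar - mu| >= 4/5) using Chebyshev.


Var(Xbar) = Var(X)/n = 3/96
Chebyshev: P(|Xbar-mu| >= 4/5) <= Var(Xbar)/(4/5)^2 = (1/32)/(16/25) = 25/512

25/512


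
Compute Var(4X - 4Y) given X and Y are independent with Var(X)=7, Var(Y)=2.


Independence => Cov(X,Y)=0
Var(4X - 4Y) = 4^2*Var(X) + (-4)^2*Var(Y)
= 16*7 + 16*2 = 144

144


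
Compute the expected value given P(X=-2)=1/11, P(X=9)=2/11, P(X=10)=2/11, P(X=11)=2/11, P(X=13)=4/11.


E[X] = sum(x * P(x))
= -2*1/11 + 9*2/11 + 10*2/11 + 11*2/11 + 13*4/11
= 10

10


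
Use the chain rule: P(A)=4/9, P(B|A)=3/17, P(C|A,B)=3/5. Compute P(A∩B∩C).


P(A∩B∩C) = P(A) * P(B|A) * P(C|A∩B)
= 4/9 * 3/17 * 3/5
= 4/51 * 3/5 = 4/85

4/85


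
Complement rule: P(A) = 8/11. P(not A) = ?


P(A') = 1 - P(A) = 1 - 8/11 = 3/11

3/11


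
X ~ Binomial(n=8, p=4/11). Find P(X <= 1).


P(X<=1) = P(X=0) + P(X=1)
= 5764801/214358881 + 26353376/214358881
= 32118177/214358881

32118177/214358881


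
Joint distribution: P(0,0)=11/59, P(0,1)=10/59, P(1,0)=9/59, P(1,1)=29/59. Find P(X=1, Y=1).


Read from table: P(X=1, Y=1) = 29/59

29/59


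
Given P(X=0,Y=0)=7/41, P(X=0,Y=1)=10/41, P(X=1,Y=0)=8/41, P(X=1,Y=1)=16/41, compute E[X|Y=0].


P(Y=0) = 15/41
E[X|Y=0] = (0*7 + 1*8)/15 = 8/15

8/15


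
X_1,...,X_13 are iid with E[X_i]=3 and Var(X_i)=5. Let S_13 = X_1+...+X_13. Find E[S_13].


E[S_n] = n*E[X_1] = 13*3 = 39

39


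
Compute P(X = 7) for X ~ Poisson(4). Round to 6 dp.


P(X=7) = e^(-4) * 4^7 / 7!
≈ 0.01831563889 * 16384 / 5040
≈ 0.059540

0.059540


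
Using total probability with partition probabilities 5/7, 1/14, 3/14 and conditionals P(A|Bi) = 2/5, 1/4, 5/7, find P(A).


P(A) = P(A|B1)P(B1) + P(A|B2)P(B2) + P(A|B3)P(B3)
= 2/5*5/7 + 1/4*1/14 + 5/7*3/14
= 2/7 + 1/56 + 15/98 = 179/392

179/392


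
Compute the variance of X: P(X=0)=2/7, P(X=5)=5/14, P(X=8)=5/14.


E[X] = 65/14, E[X^2] = 445/14
Var(X) = E[X^2] - (E[X])^2 = 445/14 - (65/14)^2 = 2005/196

2005/196


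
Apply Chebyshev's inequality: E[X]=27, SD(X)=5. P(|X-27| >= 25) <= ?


k = 25/5 = 5
Chebyshev: P(|X-mu| >= k*sigma) <= 1/k^2 = 1/5^2 = 1/25

1/25


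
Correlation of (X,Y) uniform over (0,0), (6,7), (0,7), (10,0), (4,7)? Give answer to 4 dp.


Cov(X,Y) = -2.8000, Var(X) = 14.4000, Var(Y) = 11.7600
rho = Cov/(sqrt(VarX)*sqrt(VarY)) = -0.2152

-0.2152


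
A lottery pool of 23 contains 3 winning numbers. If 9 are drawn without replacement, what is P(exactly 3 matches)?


P(X=3) = C(3,3)*C(20,6) / C(23,9)
= 1*38760 / 817190
= 38760/817190 = 12/253

12/253


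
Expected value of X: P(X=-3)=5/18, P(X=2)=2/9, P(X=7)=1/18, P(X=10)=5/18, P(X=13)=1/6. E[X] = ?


E[X] = sum(x * P(x))
= -3*5/18 + 2*2/9 + 7*1/18 + 10*5/18 + 13*1/6
= 89/18

89/18


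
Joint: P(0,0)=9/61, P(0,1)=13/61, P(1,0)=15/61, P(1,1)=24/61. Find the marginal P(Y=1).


P(Y=1) = P(0,1)+P(1,1) = 13/61 + 24/61 = 37/61

37/61


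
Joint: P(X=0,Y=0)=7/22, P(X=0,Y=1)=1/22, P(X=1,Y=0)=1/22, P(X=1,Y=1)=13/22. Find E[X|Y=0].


P(Y=0) = 8/22
E[X|Y=0] = (0*7 + 1*1)/8 = 1/8

1/8


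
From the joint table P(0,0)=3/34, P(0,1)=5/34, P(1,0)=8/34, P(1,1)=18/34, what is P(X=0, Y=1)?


Read from table: P(X=0, Y=1) = 5/34

5/34


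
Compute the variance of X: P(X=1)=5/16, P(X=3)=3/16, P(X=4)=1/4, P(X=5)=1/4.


E[X] = 25/8, E[X^2] = 49/4
Var(X) = E[X^2] - (E[X])^2 = 49/4 - (25/8)^2 = 159/64

159/64


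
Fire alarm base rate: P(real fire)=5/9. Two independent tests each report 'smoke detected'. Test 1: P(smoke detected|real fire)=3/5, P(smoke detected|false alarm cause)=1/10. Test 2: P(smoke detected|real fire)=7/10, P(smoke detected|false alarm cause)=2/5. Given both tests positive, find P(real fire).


After test 1: P(+) = 3/5*5/9 + 1/10*4/9 = 17/45
P(B|+) = (1/3)/(17/45) = 15/17
After test 2 (use post1 as new prior): P(+) = 7/10*15/17 + 2/5*2/17 = 113/170
P(B|+,+) = (21/34)/(113/170) = 105/113

105/113


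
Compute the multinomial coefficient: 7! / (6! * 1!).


7! = 5040
Denominator: 6!=720 * 1!=1
Coefficient = 5040 / 720 = 7

7


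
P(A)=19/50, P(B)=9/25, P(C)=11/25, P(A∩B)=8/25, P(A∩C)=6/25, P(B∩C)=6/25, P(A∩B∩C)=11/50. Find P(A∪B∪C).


P(A∪B∪C) = P(A)+P(B)+P(C) - P(AB)-P(AC)-P(BC) + P(ABC)
= 19/50+9/25+11/25 - 8/25-6/25-6/25 + 11/50
= 3/5

3/5


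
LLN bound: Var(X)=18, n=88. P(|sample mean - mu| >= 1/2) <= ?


Var(Xbar) = Var(X)/n = 18/88
Chebyshev: P(|Xbar-mu| >= 1/2) <= Var(Xbar)/(1/2)^2 = (9/44)/(1/4) = 9/11

9/11


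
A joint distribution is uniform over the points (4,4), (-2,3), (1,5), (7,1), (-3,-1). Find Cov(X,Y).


E[X]=7/5, E[Y]=12/5, E[XY]=5
Cov(X,Y) = E[XY] - E[X]E[Y] = 5 - 7/5*12/5 = 41/25

41/25


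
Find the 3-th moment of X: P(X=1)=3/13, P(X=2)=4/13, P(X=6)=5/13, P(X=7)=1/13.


E[X^3] = sum(x^3 * P(x))
= 1*3/13 + 8*4/13 + 216*5/13 + 343*1/13
= 1458/13

1458/13


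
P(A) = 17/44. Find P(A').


P(A') = 1 - P(A) = 1 - 17/44 = 27/44

27/44


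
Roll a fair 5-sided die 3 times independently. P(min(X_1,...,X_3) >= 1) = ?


P(min >= 1) = P(all X_i >= 1) = (P(X_1 >= 1))^3
= (5/5)^3 = 1^3 = 1

1


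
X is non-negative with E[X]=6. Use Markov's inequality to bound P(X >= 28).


Markov: P(X >= a) <= E[X]/a
P(X >= 28) <= 6/28 = 3/14

3/14


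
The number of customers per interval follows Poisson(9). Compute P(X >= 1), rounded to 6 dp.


P(X>=1) = 1 - P(X<=0) = 1 - (e^(-9)*9^0/0!)
≈ 1 - 0.0001234098 = 0.9998765902
≈ 0.999877

0.999877


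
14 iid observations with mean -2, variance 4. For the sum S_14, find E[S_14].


E[S_n] = n*E[X_1] = 14*-2 = -28

-28


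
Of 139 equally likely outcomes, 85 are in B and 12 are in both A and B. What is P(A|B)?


P(A|B) = P(A∩B)/P(B) = (12/139)/(85/139) = 12/85

12/85


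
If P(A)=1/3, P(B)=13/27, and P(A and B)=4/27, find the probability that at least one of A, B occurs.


P(A∪B) = P(A) + P(B) - P(A∩B)
= 1/3 + 13/27 - 4/27 = 2/3

2/3


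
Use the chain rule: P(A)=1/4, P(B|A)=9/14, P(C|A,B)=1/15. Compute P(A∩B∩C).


P(A∩B∩C) = P(A) * P(B|A) * P(C|A∩B)
= 1/4 * 9/14 * 1/15
= 9/56 * 1/15 = 3/280

3/280


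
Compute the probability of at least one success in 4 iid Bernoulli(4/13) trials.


P(at least one) = 1 - P(none)
P(none) = (1 - 4/13)^4 = (9/13)^4 = 6561/28561
P(at least one) = 1 - 6561/28561 = 22000/28561

22000/28561


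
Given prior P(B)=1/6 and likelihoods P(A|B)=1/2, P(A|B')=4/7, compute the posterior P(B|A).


P(A) = P(A|B)P(B) + P(A|B')P(B') = 1/2*1/6 + 4/7*5/6 = 47/84
P(B|A) = P(A|B)P(B)/P(A) = (1/12)/(47/84) = 7/47

7/47


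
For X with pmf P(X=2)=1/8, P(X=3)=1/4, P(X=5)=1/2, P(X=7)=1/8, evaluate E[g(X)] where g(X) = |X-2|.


E[|X-2|] = sum(g(x)*P(x))
= 0*1/8 + 1*1/4 + 3*1/2 + 5*1/8
= 19/8

19/8


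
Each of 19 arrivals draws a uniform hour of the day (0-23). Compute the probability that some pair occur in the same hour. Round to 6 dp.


P(all different) = prod((24-i)/24 for i=0..18) = 0.000031
P(at least one match) = 1 - 0.000031 = 0.999969

0.999969


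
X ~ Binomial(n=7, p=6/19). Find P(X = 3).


P(X=3) = C(7,3) * p^3 * (1-p)^4
= 35 * 216/6859 * 28561/130321
= 215921160/893871739

215921160/893871739


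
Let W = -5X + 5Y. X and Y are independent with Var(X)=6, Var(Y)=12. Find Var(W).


Independence => Cov(X,Y)=0
Var(-5X + 5Y) = (-5)^2*Var(X) + 5^2*Var(Y)
= 25*6 + 25*12 = 450

450


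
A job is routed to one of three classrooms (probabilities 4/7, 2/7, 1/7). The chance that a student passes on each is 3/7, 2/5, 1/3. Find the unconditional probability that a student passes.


P(A) = P(A|B1)P(B1) + P(A|B2)P(B2) + P(A|B3)P(B3)
= 3/7*4/7 + 2/5*2/7 + 1/3*1/7
= 12/49 + 4/35 + 1/21 = 299/735

299/735


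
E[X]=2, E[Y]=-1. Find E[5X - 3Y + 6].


E[5X - 3Y + 6] = 5*E[X] - 3*E[Y] + 6
= (5)*(2) + (-3)*(-1) + (6)
= 10 + 3 + 6 = 19

19


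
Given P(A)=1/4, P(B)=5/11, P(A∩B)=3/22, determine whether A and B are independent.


P(A)*P(B) = 1/4*5/11 = 5/44
P(A∩B) = 3/22 != 5/44, so not independent

No, A and B are not independent


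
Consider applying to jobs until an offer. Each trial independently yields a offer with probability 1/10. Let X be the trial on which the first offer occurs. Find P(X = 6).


P(X=6) = (1-p)^5 * p = (9/10)^5 * 1/10
= 59049/100000 * 1/10 = 59049/1000000

59049/1000000


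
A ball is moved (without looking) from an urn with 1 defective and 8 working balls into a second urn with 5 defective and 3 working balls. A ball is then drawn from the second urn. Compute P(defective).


P(transfer defective) = 1/9; P(transfer working) = 8/9
If defective transferred: Urn II has 6 defective of 9, so P(defective|defective moved) = 2/3
If working transferred: Urn II has 5 defective of 9, so P(defective|working moved) = 5/9
By total probability: P(defective) = 1/9*2/3 + 8/9*5/9 = 46/81

46/81


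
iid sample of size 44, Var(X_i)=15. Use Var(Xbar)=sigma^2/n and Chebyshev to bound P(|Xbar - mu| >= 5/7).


Var(Xbar) = Var(X)/n = 15/44
Chebyshev: P(|Xbar-mu| >= 5/7) <= Var(Xbar)/(5/7)^2 = (15/44)/(25/49) = 147/220

147/220


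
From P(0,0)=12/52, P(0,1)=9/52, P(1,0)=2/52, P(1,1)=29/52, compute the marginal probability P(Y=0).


P(Y=0) = P(0,0)+P(1,0) = 12/52 + 2/52 = 14/52 = 7/26

7/26


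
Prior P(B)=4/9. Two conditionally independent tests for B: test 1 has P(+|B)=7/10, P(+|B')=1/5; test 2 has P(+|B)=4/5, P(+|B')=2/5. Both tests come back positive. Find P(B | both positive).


After test 1: P(+) = 7/10*4/9 + 1/5*5/9 = 19/45
P(B|+) = (14/45)/(19/45) = 14/19
After test 2 (use post1 as new prior): P(+) = 4/5*14/19 + 2/5*5/19 = 66/95
P(B|+,+) = (56/95)/(66/95) = 28/33

28/33


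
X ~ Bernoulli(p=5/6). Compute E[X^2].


For Bernoulli: X in {0,1}
E[X^2] = 0^2*(1-5/6) + 1^2*5/6 = 5/6

5/6
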